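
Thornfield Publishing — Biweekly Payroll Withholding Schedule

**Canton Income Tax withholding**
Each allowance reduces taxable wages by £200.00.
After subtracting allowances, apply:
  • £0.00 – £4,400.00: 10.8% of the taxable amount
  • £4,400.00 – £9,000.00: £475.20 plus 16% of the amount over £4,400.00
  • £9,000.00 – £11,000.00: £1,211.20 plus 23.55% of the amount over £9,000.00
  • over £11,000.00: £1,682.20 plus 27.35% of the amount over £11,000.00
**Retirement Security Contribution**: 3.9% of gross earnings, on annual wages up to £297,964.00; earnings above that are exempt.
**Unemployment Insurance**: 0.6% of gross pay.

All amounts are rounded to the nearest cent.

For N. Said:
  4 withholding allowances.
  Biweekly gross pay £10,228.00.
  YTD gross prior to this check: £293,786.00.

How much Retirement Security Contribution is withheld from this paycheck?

£162.94

Retirement Security Contribution: cap £297,964.00 − YTD £293,786.00 = £4,178.00 subject; 3.9% × £4,178.00 = £162.94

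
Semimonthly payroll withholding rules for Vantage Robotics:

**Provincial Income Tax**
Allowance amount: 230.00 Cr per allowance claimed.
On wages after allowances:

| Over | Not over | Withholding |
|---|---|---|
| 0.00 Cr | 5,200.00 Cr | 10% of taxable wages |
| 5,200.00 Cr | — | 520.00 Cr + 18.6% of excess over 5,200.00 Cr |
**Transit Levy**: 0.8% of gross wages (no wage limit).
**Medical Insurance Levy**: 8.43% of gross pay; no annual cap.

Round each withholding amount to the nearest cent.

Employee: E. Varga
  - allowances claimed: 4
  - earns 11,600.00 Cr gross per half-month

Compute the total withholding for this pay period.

2,609.96 Cr

Provincial Income Tax: taxable = 11,600.00 Cr − 4×230.00 Cr = 10,680.00 Cr
  520.00 Cr + 18.6% × (10,680.00 Cr − 5,200.00 Cr) = 520.00 Cr + 18.6% × 5,480.00 Cr = 1,539.28 Cr
Transit Levy: 0.8% × 11,600.00 Cr = 92.80 Cr
Medical Insurance Levy: 8.43% × 11,600.00 Cr = 977.88 Cr
Total: 1,539.28 Cr + 92.80 Cr + 977.88 Cr = 2,609.96 Cr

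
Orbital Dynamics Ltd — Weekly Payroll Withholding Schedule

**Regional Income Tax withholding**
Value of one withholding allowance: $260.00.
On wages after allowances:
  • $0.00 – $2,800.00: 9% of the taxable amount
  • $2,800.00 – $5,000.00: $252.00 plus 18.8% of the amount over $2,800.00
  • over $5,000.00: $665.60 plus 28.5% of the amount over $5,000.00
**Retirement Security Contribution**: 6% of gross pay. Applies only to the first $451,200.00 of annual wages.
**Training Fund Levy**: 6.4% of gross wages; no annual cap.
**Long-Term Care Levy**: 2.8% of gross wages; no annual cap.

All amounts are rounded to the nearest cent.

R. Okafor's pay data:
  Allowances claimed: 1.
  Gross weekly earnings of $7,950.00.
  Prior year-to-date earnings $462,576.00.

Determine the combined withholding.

Regional Income Tax: taxable = $7,950.00 − 1×$260.00 = $7,690.00
  $665.60 + 28.5% × ($7,690.00 − $5,000.00) = $665.60 + 28.5% × $2,690.00 = $1,432.25
Retirement Security Contribution: YTD $462,576.00 ≥ cap $451,200.00 → $0.00
Training Fund Levy: 6.4% × $7,950.00 = $508.80
Long-Term Care Levy: 2.8% × $7,950.00 = $222.60
Total: $1,432.25 + $0.00 + $508.80 + $222.60 = $2,163.65

$2,163.65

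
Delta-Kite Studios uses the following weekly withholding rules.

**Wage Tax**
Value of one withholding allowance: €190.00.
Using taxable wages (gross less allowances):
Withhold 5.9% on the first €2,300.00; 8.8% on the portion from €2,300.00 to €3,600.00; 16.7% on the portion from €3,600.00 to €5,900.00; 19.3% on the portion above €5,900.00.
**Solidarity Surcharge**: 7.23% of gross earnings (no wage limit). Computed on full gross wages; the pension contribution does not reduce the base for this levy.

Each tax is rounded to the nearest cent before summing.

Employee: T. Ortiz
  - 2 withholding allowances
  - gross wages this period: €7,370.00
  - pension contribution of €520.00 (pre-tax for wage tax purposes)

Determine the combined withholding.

Wage Tax: taxable = €7,370.00 − €520.00 − 2×€190.00 = €6,470.00
  €634.20 + 19.3% × (€6,470.00 − €5,900.00) = €634.20 + 19.3% × €570.00 = €744.21
Solidarity Surcharge: 7.23% × €7,370.00 = €532.85
Total: €744.21 + €532.85 = €1,277.06

€1,277.06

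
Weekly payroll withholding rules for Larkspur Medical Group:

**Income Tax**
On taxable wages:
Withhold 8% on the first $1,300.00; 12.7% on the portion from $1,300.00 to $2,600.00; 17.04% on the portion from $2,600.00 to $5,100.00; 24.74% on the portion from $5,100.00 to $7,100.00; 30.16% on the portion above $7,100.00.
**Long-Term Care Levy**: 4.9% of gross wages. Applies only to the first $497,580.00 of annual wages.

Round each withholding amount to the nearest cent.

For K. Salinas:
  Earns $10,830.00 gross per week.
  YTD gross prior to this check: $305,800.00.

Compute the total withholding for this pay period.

$2,845.54

Income Tax: taxable = $10,830.00
  $1,189.90 + 30.16% × ($10,830.00 − $7,100.00) = $1,189.90 + 30.16% × $3,730.00 = $2,314.87
Long-Term Care Levy: 4.9% × $10,830.00 = $530.67
Total: $2,314.87 + $530.67 = $2,845.54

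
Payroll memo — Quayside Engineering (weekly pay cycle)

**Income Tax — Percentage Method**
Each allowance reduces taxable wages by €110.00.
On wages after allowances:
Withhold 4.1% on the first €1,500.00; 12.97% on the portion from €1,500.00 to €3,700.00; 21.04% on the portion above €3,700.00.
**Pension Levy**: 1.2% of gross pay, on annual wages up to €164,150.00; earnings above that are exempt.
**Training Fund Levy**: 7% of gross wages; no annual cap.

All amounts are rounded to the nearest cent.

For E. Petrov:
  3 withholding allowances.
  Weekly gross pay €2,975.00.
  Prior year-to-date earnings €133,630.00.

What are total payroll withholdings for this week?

Income Tax: taxable = €2,975.00 − 3×€110.00 = €2,645.00
  €61.50 + 12.97% × (€2,645.00 − €1,500.00) = €61.50 + 12.97% × €1,145.00 = €210.01
Pension Levy: 1.2% × €2,975.00 = €35.70
Training Fund Levy: 7% × €2,975.00 = €208.25
Total: €210.01 + €35.70 + €208.25 = €453.96

€453.96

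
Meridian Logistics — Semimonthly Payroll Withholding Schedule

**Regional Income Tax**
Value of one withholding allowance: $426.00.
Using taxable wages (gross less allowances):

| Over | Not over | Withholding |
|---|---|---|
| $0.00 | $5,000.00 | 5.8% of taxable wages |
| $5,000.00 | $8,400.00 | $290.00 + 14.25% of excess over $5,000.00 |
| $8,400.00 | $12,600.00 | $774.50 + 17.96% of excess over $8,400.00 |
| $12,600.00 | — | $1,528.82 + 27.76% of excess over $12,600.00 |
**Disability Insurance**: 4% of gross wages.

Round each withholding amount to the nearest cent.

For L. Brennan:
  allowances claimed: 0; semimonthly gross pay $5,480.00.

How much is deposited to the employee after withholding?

$4,902.40

Regional Income Tax: taxable = $5,480.00
  $290.00 + 14.25% × ($5,480.00 − $5,000.00) = $290.00 + 14.25% × $480.00 = $358.40
Disability Insurance: 4% × $5,480.00 = $219.20
Total withheld: $358.40 + $219.20 = $577.60
Net pay: $5,480.00 − $577.60 = $4,902.40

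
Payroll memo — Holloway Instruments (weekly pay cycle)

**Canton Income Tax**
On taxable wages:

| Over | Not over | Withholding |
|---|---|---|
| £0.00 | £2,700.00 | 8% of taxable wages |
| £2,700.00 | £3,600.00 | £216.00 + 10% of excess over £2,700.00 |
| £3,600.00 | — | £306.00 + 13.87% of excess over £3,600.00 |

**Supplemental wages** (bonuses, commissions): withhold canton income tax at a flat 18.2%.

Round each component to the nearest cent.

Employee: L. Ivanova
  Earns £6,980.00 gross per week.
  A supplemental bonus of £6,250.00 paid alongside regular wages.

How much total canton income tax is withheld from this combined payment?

Canton Income Tax: taxable = £6,980.00
  £306.00 + 13.87% × (£6,980.00 − £3,600.00) = £306.00 + 13.87% × £3,380.00 = £774.81
Supplemental (18.2% flat on bonus): 18.2% × £6,250.00 = £1,137.50
Total canton income tax: £774.81 + £1,137.50 = £1,912.31

£1,912.31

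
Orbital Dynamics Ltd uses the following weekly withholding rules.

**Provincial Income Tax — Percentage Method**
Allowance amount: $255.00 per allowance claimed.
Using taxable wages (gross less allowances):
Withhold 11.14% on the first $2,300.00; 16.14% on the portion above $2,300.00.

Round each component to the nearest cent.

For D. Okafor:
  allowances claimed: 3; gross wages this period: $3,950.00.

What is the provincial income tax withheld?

$399.06

Provincial Income Tax: taxable = $3,950.00 − 3×$255.00 = $3,185.00
  $256.22 + 16.14% × ($3,185.00 − $2,300.00) = $256.22 + 16.14% × $885.00 = $399.06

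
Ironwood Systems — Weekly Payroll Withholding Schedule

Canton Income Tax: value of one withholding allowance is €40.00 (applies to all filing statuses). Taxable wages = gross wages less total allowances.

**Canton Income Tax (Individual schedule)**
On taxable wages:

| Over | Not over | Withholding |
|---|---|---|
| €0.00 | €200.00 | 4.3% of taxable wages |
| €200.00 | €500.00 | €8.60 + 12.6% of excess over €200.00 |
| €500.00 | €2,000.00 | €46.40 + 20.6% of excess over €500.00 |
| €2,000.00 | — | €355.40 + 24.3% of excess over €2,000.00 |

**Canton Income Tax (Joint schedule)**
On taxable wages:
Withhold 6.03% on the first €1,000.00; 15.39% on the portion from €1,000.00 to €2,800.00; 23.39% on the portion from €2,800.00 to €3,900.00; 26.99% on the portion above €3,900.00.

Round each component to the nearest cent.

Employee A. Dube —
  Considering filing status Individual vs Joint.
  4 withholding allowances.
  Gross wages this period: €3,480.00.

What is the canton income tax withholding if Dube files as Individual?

€676.16

Canton Income Tax (Individual): taxable = €3,480.00 − 4×€40.00 = €3,320.00
  €355.40 + 24.3% × (€3,320.00 − €2,000.00) = €355.40 + 24.3% × €1,320.00 = €676.16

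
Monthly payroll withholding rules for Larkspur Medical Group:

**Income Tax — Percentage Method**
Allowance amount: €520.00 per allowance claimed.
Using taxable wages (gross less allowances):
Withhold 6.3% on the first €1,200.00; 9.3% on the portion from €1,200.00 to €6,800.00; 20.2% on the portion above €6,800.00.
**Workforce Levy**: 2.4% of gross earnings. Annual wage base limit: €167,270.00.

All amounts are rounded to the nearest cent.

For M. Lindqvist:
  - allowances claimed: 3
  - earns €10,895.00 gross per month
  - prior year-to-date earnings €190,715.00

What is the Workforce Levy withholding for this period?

Workforce Levy: YTD €190,715.00 ≥ cap €167,270.00 → €0.00

€0.00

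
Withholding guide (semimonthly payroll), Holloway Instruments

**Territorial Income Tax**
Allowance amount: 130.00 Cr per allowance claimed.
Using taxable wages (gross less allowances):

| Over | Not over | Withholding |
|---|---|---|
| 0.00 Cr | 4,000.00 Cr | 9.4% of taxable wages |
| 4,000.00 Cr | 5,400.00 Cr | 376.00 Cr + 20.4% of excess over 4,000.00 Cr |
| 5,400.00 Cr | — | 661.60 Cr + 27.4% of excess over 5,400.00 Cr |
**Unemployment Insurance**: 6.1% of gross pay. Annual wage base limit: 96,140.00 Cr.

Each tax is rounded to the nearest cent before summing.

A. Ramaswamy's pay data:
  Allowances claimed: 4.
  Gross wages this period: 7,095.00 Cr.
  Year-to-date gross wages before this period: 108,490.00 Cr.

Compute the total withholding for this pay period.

983.55 Cr

Territorial Income Tax: taxable = 7,095.00 Cr − 4×130.00 Cr = 6,575.00 Cr
  661.60 Cr + 27.4% × (6,575.00 Cr − 5,400.00 Cr) = 661.60 Cr + 27.4% × 1,175.00 Cr = 983.55 Cr
Unemployment Insurance: YTD 108,490.00 Cr ≥ cap 96,140.00 Cr → 0.00 Cr
Total: 983.55 Cr + 0.00 Cr = 983.55 Cr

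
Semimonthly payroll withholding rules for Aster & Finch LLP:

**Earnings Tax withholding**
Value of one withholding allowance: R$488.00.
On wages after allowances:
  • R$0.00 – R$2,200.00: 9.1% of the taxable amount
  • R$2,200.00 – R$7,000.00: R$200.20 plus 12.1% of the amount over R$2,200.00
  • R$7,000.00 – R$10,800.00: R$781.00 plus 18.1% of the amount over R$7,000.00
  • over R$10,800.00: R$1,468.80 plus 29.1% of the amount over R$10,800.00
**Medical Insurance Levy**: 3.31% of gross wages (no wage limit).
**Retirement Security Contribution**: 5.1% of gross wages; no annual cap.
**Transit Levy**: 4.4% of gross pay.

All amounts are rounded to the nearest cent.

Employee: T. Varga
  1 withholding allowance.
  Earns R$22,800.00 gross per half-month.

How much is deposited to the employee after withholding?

Earnings Tax: taxable = R$22,800.00 − 1×R$488.00 = R$22,312.00
  R$1,468.80 + 29.1% × (R$22,312.00 − R$10,800.00) = R$1,468.80 + 29.1% × R$11,512.00 = R$4,818.79
Medical Insurance Levy: 3.31% × R$22,800.00 = R$754.68
Retirement Security Contribution: 5.1% × R$22,800.00 = R$1,162.80
Transit Levy: 4.4% × R$22,800.00 = R$1,003.20
Total withheld: R$4,818.79 + R$754.68 + R$1,162.80 + R$1,003.20 = R$7,739.47
Net pay: R$22,800.00 − R$7,739.47 = R$15,060.53

R$15,060.53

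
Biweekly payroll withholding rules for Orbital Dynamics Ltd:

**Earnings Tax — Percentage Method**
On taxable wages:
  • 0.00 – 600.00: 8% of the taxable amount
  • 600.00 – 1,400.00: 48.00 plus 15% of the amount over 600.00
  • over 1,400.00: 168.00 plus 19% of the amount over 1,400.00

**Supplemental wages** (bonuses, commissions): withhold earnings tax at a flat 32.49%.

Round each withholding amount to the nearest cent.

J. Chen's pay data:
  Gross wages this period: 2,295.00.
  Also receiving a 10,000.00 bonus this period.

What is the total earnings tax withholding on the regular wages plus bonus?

Earnings Tax: taxable = 2,295.00
  168.00 + 19% × (2,295.00 − 1,400.00) = 168.00 + 19% × 895.00 = 338.05
Supplemental (32.49% flat on bonus): 32.49% × 10,000.00 = 3,249.00
Total earnings tax: 338.05 + 3,249.00 = 3,587.05

3,587.05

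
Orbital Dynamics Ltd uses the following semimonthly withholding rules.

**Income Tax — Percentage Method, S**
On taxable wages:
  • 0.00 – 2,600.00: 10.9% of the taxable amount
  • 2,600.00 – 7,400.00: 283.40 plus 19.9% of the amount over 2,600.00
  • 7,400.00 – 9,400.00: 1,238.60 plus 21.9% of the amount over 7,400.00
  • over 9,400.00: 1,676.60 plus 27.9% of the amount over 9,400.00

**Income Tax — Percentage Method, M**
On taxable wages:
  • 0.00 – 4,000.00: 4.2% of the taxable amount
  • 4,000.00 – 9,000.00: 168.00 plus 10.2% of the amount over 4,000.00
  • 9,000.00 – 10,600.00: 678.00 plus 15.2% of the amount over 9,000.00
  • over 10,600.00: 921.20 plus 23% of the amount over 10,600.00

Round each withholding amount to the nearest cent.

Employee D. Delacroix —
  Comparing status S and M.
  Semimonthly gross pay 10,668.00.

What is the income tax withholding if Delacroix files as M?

Income Tax (M): taxable = 10,668.00
  921.20 + 23% × (10,668.00 − 10,600.00) = 921.20 + 23% × 68.00 = 936.84

936.84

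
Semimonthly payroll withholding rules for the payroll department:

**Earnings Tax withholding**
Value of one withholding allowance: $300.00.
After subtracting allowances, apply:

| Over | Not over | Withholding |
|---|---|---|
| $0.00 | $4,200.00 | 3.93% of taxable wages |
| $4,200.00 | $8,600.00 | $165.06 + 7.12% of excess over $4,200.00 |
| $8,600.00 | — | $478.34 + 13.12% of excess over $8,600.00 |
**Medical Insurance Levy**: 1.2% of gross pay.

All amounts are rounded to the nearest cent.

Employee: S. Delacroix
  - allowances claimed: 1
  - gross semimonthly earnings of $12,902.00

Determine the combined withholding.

$1,158.22

Earnings Tax: taxable = $12,902.00 − 1×$300.00 = $12,602.00
  $478.34 + 13.12% × ($12,602.00 − $8,600.00) = $478.34 + 13.12% × $4,002.00 = $1,003.40
Medical Insurance Levy: 1.2% × $12,902.00 = $154.82
Total: $1,003.40 + $154.82 = $1,158.22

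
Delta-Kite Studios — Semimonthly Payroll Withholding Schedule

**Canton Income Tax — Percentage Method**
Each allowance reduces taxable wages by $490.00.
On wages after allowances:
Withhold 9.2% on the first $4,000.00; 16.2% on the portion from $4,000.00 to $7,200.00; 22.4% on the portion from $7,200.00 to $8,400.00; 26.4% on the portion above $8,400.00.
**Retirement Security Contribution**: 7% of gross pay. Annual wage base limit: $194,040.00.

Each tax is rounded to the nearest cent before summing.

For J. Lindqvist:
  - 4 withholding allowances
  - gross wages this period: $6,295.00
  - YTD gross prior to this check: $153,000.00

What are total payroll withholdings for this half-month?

Canton Income Tax: taxable = $6,295.00 − 4×$490.00 = $4,335.00
  $368.00 + 16.2% × ($4,335.00 − $4,000.00) = $368.00 + 16.2% × $335.00 = $422.27
Retirement Security Contribution: 7% × $6,295.00 = $440.65
Total: $422.27 + $440.65 = $862.92

$862.92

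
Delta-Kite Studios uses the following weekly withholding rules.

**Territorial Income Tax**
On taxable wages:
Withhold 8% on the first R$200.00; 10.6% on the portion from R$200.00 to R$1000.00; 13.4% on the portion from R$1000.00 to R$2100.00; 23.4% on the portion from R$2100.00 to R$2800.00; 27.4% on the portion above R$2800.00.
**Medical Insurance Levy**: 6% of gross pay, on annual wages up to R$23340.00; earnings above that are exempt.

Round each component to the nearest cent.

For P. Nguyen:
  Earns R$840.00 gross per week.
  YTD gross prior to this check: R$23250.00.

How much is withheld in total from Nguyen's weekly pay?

Territorial Income Tax: taxable = R$840.00
  R$16.00 + 10.6% × (R$840.00 − R$200.00) = R$16.00 + 10.6% × R$640.00 = R$83.84
Medical Insurance Levy: cap R$23340.00 − YTD R$23250.00 = R$90.00 subject; 6% × R$90.00 = R$5.40
Total: R$83.84 + R$5.40 = R$89.24

R$89.24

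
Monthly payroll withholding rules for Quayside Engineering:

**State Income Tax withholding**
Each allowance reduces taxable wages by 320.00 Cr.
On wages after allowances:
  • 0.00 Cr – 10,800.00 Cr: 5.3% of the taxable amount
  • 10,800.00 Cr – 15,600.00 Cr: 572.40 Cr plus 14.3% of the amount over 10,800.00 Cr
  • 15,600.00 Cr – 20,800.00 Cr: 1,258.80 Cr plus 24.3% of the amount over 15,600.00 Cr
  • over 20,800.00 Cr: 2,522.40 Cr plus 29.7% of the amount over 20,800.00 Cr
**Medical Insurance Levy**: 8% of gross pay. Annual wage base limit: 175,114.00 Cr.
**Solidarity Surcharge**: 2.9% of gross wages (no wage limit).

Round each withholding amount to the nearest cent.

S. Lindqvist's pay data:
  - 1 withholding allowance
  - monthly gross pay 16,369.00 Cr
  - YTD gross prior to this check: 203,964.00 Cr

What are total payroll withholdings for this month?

1,842.61 Cr

State Income Tax: taxable = 16,369.00 Cr − 1×320.00 Cr = 16,049.00 Cr
  1,258.80 Cr + 24.3% × (16,049.00 Cr − 15,600.00 Cr) = 1,258.80 Cr + 24.3% × 449.00 Cr = 1,367.91 Cr
Medical Insurance Levy: YTD 203,964.00 Cr ≥ cap 175,114.00 Cr → 0.00 Cr
Solidarity Surcharge: 2.9% × 16,369.00 Cr = 474.70 Cr
Total: 1,367.91 Cr + 0.00 Cr + 474.70 Cr = 1,842.61 Cr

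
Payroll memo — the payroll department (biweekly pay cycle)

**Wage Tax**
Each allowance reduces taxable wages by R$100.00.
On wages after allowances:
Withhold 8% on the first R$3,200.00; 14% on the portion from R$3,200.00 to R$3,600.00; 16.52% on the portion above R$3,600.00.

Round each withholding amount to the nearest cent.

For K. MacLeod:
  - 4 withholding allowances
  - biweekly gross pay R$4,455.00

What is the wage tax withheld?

R$387.17

Wage Tax: taxable = R$4,455.00 − 4×R$100.00 = R$4,055.00
  R$312.00 + 16.52% × (R$4,055.00 − R$3,600.00) = R$312.00 + 16.52% × R$455.00 = R$387.17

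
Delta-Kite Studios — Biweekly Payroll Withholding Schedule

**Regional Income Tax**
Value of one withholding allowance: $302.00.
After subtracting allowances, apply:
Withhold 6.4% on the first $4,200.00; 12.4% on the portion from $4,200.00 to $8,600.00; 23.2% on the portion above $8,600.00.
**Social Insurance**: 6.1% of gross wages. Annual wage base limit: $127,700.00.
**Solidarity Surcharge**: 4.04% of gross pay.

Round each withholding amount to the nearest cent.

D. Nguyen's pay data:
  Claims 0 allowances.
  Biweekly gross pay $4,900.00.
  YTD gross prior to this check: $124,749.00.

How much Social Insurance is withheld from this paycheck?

$180.01

Social Insurance: cap $127,700.00 − YTD $124,749.00 = $2,951.00 subject; 6.1% × $2,951.00 = $180.01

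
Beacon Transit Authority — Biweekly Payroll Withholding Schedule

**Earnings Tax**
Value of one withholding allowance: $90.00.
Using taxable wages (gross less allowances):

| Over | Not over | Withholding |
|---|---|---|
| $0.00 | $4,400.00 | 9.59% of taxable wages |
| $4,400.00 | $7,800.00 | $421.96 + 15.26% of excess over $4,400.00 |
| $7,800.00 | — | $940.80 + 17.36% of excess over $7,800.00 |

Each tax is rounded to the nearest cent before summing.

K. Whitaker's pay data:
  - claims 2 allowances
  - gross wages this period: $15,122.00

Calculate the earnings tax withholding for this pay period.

Earnings Tax: taxable = $15,122.00 − 2×$90.00 = $14,942.00
  $940.80 + 17.36% × ($14,942.00 − $7,800.00) = $940.80 + 17.36% × $7,142.00 = $2,180.65

$2,180.65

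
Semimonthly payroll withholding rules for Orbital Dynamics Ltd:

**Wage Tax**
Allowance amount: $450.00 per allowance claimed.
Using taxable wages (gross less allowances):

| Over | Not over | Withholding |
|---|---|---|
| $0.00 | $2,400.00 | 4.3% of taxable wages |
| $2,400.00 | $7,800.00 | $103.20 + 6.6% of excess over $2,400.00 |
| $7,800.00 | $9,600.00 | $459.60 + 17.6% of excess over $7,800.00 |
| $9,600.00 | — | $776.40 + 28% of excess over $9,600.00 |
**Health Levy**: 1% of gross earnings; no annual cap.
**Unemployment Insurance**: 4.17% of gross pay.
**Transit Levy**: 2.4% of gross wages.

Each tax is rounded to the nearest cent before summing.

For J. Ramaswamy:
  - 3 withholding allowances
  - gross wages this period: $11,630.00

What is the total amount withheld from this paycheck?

Wage Tax: taxable = $11,630.00 − 3×$450.00 = $10,280.00
  $776.40 + 28% × ($10,280.00 − $9,600.00) = $776.40 + 28% × $680.00 = $966.80
Health Levy: 1% × $11,630.00 = $116.30
Unemployment Insurance: 4.17% × $11,630.00 = $484.97
Transit Levy: 2.4% × $11,630.00 = $279.12
Total: $966.80 + $116.30 + $484.97 + $279.12 = $1,847.19

$1,847.19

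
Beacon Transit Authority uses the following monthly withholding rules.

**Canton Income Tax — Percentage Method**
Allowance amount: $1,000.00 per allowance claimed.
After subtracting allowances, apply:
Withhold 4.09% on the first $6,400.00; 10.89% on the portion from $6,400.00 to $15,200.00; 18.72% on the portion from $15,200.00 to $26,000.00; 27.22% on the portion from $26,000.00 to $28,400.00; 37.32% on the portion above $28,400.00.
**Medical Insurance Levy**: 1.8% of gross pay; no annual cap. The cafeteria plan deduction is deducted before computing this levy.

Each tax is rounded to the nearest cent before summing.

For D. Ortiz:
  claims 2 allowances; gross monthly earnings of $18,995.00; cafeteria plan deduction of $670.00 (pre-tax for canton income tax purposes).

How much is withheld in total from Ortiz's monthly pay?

Canton Income Tax: taxable = $18,995.00 − $670.00 − 2×$1,000.00 = $16,325.00
  $1,220.08 + 18.72% × ($16,325.00 − $15,200.00) = $1,220.08 + 18.72% × $1,125.00 = $1,430.68
Medical Insurance Levy: 1.8% × $18,325.00 = $329.85
Total: $1,430.68 + $329.85 = $1,760.53

$1,760.53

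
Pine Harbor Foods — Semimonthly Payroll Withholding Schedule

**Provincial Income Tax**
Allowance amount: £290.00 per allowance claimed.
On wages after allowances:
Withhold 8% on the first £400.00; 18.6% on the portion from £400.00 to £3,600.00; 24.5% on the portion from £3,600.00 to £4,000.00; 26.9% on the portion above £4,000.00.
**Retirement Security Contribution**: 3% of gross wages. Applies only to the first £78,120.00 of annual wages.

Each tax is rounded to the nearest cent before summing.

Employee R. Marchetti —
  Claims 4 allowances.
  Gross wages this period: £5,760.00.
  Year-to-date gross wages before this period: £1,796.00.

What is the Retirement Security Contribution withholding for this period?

£172.80

Retirement Security Contribution: 3% × £5,760.00 = £172.80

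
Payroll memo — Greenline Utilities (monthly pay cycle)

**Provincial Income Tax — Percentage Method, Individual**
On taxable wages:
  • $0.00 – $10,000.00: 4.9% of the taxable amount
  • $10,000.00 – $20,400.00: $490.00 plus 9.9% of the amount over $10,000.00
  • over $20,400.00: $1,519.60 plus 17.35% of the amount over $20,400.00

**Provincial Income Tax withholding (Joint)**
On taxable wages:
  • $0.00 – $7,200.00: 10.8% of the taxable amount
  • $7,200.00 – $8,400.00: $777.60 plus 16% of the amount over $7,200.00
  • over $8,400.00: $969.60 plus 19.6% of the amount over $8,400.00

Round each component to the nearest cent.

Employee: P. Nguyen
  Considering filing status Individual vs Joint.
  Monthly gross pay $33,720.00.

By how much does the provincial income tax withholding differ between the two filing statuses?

$2,101.70

Provincial Income Tax (Individual): taxable = $33,720.00
  $1,519.60 + 17.35% × ($33,720.00 − $20,400.00) = $1,519.60 + 17.35% × $13,320.00 = $3,830.62
Provincial Income Tax (Joint): taxable = $33,720.00
  $969.60 + 19.6% × ($33,720.00 − $8,400.00) = $969.60 + 19.6% × $25,320.00 = $5,932.32
Difference: |$3,830.62 − $5,932.32| = $2,101.70 (higher under Joint)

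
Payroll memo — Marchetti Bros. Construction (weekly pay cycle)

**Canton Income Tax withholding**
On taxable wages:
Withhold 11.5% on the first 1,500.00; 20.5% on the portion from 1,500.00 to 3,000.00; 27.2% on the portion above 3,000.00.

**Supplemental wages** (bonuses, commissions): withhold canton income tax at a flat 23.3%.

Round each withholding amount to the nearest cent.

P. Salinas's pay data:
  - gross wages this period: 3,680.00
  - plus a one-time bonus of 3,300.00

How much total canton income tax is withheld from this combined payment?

1,433.86

Canton Income Tax: taxable = 3,680.00
  480.00 + 27.2% × (3,680.00 − 3,000.00) = 480.00 + 27.2% × 680.00 = 664.96
Supplemental (23.3% flat on bonus): 23.3% × 3,300.00 = 768.90
Total canton income tax: 664.96 + 768.90 = 1,433.86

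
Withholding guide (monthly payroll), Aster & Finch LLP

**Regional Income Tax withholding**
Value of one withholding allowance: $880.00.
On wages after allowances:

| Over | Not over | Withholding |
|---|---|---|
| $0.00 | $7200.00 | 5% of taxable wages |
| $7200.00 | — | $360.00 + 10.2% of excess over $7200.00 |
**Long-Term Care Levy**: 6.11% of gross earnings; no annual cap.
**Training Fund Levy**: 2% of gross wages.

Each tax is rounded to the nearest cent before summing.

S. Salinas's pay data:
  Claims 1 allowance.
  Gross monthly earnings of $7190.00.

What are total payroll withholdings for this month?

Regional Income Tax: taxable = $7190.00 − 1×$880.00 = $6310.00
  5% × $6310.00 = $315.50
Long-Term Care Levy: 6.11% × $7190.00 = $439.31
Training Fund Levy: 2% × $7190.00 = $143.80
Total: $315.50 + $439.31 + $143.80 = $898.61

$898.61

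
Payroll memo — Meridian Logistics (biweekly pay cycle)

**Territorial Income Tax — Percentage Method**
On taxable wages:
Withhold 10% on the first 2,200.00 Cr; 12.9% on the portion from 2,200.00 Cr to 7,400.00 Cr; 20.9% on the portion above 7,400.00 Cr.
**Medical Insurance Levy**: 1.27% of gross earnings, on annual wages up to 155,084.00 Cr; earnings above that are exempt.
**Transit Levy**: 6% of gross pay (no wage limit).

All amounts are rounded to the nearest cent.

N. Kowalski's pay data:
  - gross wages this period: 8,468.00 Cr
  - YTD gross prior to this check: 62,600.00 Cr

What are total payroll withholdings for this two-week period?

Territorial Income Tax: taxable = 8,468.00 Cr
  890.80 Cr + 20.9% × (8,468.00 Cr − 7,400.00 Cr) = 890.80 Cr + 20.9% × 1,068.00 Cr = 1,114.01 Cr
Medical Insurance Levy: 1.27% × 8,468.00 Cr = 107.54 Cr
Transit Levy: 6% × 8,468.00 Cr = 508.08 Cr
Total: 1,114.01 Cr + 107.54 Cr + 508.08 Cr = 1,729.63 Cr

1,729.63 Cr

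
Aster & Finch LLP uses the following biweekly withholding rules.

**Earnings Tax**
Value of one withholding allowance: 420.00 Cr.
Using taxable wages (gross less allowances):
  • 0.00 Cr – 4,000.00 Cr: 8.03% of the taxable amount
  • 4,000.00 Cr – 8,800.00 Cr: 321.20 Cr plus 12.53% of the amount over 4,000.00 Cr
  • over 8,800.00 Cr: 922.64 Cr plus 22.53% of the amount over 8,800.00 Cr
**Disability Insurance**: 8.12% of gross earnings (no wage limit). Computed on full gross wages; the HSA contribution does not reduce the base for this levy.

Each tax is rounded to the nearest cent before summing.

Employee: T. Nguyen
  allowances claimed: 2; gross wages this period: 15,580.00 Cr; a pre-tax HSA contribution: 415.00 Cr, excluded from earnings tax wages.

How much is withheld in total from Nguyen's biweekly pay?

Earnings Tax: taxable = 15,580.00 Cr − 415.00 Cr − 2×420.00 Cr = 14,325.00 Cr
  922.64 Cr + 22.53% × (14,325.00 Cr − 8,800.00 Cr) = 922.64 Cr + 22.53% × 5,525.00 Cr = 2,167.42 Cr
Disability Insurance: 8.12% × 15,580.00 Cr = 1,265.10 Cr
Total: 2,167.42 Cr + 1,265.10 Cr = 3,432.52 Cr

3,432.52 Cr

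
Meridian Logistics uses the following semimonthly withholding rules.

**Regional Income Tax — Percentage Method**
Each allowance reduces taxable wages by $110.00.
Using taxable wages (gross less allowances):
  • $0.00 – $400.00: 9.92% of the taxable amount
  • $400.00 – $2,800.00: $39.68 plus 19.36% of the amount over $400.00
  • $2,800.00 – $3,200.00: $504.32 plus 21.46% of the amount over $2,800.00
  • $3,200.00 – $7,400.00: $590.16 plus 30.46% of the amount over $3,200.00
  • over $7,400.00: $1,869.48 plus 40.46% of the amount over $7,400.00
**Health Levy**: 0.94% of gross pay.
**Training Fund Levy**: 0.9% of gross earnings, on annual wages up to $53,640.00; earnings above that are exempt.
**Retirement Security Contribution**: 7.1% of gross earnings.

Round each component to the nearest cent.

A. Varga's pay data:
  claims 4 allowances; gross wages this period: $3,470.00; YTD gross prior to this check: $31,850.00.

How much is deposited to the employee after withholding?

Regional Income Tax: taxable = $3,470.00 − 4×$110.00 = $3,030.00
  $504.32 + 21.46% × ($3,030.00 − $2,800.00) = $504.32 + 21.46% × $230.00 = $553.68
Health Levy: 0.94% × $3,470.00 = $32.62
Training Fund Levy: 0.9% × $3,470.00 = $31.23
Retirement Security Contribution: 7.1% × $3,470.00 = $246.37
Total withheld: $553.68 + $32.62 + $31.23 + $246.37 = $863.90
Net pay: $3,470.00 − $863.90 = $2,606.10

$2,606.10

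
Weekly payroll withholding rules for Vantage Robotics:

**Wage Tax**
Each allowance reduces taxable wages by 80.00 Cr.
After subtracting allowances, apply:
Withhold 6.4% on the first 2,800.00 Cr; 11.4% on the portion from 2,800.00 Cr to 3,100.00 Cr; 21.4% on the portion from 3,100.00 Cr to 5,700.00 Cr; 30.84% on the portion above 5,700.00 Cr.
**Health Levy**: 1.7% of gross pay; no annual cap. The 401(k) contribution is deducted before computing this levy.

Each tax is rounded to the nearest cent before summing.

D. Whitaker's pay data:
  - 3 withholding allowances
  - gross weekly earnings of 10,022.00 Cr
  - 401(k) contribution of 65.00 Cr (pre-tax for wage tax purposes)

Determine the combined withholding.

Wage Tax: taxable = 10,022.00 Cr − 65.00 Cr − 3×80.00 Cr = 9,717.00 Cr
  769.80 Cr + 30.84% × (9,717.00 Cr − 5,700.00 Cr) = 769.80 Cr + 30.84% × 4,017.00 Cr = 2,008.64 Cr
Health Levy: 1.7% × 9,957.00 Cr = 169.27 Cr
Total: 2,008.64 Cr + 169.27 Cr = 2,177.91 Cr

2,177.91 Cr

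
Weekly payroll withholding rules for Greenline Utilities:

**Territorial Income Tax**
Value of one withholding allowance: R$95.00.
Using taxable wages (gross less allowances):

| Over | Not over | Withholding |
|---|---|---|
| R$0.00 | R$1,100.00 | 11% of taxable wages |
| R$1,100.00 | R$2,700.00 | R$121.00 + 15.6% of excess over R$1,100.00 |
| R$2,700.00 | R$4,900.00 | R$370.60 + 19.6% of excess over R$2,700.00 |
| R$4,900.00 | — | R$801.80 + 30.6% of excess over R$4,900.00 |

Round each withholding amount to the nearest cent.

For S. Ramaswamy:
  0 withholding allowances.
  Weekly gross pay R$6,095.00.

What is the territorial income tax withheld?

R$1,167.47

Territorial Income Tax: taxable = R$6,095.00
  R$801.80 + 30.6% × (R$6,095.00 − R$4,900.00) = R$801.80 + 30.6% × R$1,195.00 = R$1,167.47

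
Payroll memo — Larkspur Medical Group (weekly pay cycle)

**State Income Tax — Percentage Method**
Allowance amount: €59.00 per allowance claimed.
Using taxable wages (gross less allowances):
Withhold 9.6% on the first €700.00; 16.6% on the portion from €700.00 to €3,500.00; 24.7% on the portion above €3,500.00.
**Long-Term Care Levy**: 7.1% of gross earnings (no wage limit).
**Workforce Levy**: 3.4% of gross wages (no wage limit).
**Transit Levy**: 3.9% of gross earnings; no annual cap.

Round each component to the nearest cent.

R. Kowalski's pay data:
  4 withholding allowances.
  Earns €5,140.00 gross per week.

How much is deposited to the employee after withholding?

€3,521.05

State Income Tax: taxable = €5,140.00 − 4×€59.00 = €4,904.00
  €532.00 + 24.7% × (€4,904.00 − €3,500.00) = €532.00 + 24.7% × €1,404.00 = €878.79
Long-Term Care Levy: 7.1% × €5,140.00 = €364.94
Workforce Levy: 3.4% × €5,140.00 = €174.76
Transit Levy: 3.9% × €5,140.00 = €200.46
Total withheld: €878.79 + €364.94 + €174.76 + €200.46 = €1,618.95
Net pay: €5,140.00 − €1,618.95 = €3,521.05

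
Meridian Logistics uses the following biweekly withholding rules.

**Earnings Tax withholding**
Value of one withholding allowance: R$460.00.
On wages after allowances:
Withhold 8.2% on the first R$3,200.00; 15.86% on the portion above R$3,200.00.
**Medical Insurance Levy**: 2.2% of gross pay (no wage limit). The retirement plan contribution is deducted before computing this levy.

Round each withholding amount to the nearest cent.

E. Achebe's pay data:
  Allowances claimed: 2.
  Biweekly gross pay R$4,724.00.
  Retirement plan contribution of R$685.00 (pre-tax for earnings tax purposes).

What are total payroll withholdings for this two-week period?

R$344.62

Earnings Tax: taxable = R$4,724.00 − R$685.00 − 2×R$460.00 = R$3,119.00
  8.2% × R$3,119.00 = R$255.76
Medical Insurance Levy: 2.2% × R$4,039.00 = R$88.86
Total: R$255.76 + R$88.86 = R$344.62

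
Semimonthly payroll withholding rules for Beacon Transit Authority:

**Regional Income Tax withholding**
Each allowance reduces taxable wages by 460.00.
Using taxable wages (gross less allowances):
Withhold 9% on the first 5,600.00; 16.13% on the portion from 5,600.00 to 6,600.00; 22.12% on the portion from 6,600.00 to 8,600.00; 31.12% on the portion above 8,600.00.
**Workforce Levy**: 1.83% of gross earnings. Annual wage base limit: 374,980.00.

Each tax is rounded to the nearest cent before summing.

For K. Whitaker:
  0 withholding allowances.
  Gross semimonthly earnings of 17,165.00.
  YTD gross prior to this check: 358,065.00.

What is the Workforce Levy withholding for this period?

309.54

Workforce Levy: cap 374,980.00 − YTD 358,065.00 = 16,915.00 subject; 1.83% × 16,915.00 = 309.54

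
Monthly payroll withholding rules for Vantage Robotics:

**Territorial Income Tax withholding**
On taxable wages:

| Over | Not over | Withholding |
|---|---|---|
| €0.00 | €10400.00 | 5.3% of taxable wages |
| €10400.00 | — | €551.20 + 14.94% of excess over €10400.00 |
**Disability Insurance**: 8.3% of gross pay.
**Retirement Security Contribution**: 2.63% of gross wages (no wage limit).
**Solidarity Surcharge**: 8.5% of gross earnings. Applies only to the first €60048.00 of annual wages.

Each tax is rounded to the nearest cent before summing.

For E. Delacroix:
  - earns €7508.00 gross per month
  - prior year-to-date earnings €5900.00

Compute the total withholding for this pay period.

Territorial Income Tax: taxable = €7508.00
  5.3% × €7508.00 = €397.92
Disability Insurance: 8.3% × €7508.00 = €623.16
Retirement Security Contribution: 2.63% × €7508.00 = €197.46
Solidarity Surcharge: 8.5% × €7508.00 = €638.18
Total: €397.92 + €623.16 + €197.46 + €638.18 = €1856.72

€1856.72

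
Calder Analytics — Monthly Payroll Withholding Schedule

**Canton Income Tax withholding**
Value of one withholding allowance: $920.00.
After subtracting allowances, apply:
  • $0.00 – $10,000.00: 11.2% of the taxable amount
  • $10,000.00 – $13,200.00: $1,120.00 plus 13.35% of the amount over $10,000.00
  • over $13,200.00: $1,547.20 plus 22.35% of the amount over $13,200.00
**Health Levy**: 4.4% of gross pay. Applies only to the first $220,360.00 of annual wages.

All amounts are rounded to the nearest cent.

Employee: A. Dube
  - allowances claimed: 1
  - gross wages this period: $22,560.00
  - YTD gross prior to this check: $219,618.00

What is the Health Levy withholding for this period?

Health Levy: cap $220,360.00 − YTD $219,618.00 = $742.00 subject; 4.4% × $742.00 = $32.65

$32.65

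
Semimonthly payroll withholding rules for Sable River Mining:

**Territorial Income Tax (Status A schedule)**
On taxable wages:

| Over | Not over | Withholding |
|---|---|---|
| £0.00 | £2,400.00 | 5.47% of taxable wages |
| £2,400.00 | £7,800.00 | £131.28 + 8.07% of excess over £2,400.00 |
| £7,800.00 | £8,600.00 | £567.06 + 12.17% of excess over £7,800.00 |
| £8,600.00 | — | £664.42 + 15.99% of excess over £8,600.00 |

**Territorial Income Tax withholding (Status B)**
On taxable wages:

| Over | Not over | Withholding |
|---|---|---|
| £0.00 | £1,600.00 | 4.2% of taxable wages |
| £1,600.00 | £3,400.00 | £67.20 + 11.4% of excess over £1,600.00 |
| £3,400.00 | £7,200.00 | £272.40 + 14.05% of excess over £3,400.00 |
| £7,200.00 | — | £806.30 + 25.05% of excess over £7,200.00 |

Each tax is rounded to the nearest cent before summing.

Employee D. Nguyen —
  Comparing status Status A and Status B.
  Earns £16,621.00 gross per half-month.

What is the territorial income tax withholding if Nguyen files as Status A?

Territorial Income Tax (Status A): taxable = £16,621.00
  £664.42 + 15.99% × (£16,621.00 − £8,600.00) = £664.42 + 15.99% × £8,021.00 = £1,946.98

£1,946.98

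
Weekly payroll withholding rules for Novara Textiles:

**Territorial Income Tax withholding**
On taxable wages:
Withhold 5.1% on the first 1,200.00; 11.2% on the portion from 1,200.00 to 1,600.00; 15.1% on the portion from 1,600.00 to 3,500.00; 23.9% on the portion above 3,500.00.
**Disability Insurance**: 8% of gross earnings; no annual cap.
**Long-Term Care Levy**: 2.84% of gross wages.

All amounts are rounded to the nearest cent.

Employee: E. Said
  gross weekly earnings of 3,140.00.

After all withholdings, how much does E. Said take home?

2,461.08

Territorial Income Tax: taxable = 3,140.00
  106.00 + 15.1% × (3,140.00 − 1,600.00) = 106.00 + 15.1% × 1,540.00 = 338.54
Disability Insurance: 8% × 3,140.00 = 251.20
Long-Term Care Levy: 2.84% × 3,140.00 = 89.18
Total withheld: 338.54 + 251.20 + 89.18 = 678.92
Net pay: 3,140.00 − 678.92 = 2,461.08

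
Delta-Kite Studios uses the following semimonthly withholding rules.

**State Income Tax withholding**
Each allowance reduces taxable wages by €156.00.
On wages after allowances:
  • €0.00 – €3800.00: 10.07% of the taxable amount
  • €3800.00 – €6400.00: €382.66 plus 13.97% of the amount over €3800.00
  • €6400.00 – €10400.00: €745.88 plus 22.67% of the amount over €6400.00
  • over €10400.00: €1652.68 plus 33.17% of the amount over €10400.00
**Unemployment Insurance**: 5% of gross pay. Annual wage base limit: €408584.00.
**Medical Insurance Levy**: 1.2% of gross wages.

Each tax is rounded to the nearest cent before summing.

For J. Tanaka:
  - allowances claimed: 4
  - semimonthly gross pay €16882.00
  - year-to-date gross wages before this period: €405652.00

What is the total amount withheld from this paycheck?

State Income Tax: taxable = €16882.00 − 4×€156.00 = €16258.00
  €1652.68 + 33.17% × (€16258.00 − €10400.00) = €1652.68 + 33.17% × €5858.00 = €3595.78
Unemployment Insurance: cap €408584.00 − YTD €405652.00 = €2932.00 subject; 5% × €2932.00 = €146.60
Medical Insurance Levy: 1.2% × €16882.00 = €202.58
Total: €3595.78 + €146.60 + €202.58 = €3944.96

€3944.96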